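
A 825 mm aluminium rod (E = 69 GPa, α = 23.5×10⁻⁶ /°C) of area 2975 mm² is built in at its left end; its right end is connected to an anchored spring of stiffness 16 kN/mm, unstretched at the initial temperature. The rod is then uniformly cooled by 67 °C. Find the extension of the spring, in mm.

δ ≈ 1.22 mm

The unrestrained thermal change is αΔT L = 23.5×10⁻⁶ × 67 × 825 = 1.299 mm.
With a force P in the spring, the elastic change of the rod is PL/(AE) and that of the spring is P/k; compatibility requires their sum to equal δ_free.
So P = δ_free / [L/(AE) + 1/k] = 1.299 / [ 825/(2975×69×10³) + 1/(16×10³) ].
P = 1.299 / 6.652×10⁻⁵ = 19530 N.
Spring extension = P/k = 19530/(16×10³) = 1.22 mm.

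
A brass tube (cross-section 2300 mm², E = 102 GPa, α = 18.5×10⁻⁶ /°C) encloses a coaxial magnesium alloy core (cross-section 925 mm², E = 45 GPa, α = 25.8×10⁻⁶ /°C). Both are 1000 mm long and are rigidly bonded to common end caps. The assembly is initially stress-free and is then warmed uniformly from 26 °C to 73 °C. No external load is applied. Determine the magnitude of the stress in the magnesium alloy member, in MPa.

Both members must finish at the same length. With the larger α, the magnesium alloy tends to over-expand; the plates restrain it, putting the magnesium alloy in compression and the brass in tension. With no external load the two internal forces are equal and opposite, magnitude P.
Equating the net (thermal + elastic) strains gives |α₁ − α₂|·ΔT = P·[1/(A₁E₁) + 1/(A₂E₂)].
|α₁ − α₂|·ΔT = 7.3×10⁻⁶ × 47 = 0.0003431.
1/(A₁E₁) + 1/(A₂E₂) = 1/(2300×102×10³) + 1/(925×45×10³) = 2.829×10⁻⁸ N⁻¹.
P = 0.0003431 / 2.829×10⁻⁸ = 12130 N = 12.13 kN.
σ_{magnesium alloy} = P/A₂ = 12130/925 = 13.11 MPa, compressive.

σ ≈ 13.1 MPa (compressive)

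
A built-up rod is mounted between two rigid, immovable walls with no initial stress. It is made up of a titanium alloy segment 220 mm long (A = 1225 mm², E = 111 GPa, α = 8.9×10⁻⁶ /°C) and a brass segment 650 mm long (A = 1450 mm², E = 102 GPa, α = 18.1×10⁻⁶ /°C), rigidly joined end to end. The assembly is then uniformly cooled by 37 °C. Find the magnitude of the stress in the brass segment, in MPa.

If the supports were absent, the total length change would be Σ αᵢΔT Lᵢ = 8.9×10⁻⁶×37×220 + 18.1×10⁻⁶×37×650 = 0.5078 mm.
The walls prevent any net length change, so an axial force P (same in every segment) develops. Compatibility: P · Σ Lᵢ/(AᵢEᵢ) = δ_free.
The series flexibility is Σ Lᵢ/(AᵢEᵢ) = 220/(1225×111×10³) + 650/(1450×102×10³) = 6.013×10⁻⁶ mm/N.
So P = 0.5078 / 6.013×10⁻⁶ = 84.44 kN, tensile.
σ_{brass} = P / A = 84440 / 1450 = 58.24 MPa.

σ ≈ 58.2 MPa (tensile)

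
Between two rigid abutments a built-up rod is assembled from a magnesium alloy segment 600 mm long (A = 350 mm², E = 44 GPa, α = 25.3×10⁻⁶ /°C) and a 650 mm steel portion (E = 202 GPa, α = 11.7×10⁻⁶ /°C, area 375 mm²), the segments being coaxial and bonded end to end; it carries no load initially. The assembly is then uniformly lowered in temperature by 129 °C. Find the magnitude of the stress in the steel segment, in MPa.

If the supports were absent, the total length change would be Σ αᵢΔT Lᵢ = 25.3×10⁻⁶×129×600 + 11.7×10⁻⁶×129×650 = 2.939 mm.
The walls prevent any net length change, so an axial force P (same in every segment) develops. Compatibility: P · Σ Lᵢ/(AᵢEᵢ) = δ_free.
Σ Lᵢ/(AᵢEᵢ) = 600/(350×44×10³) + 650/(375×202×10³) = 4.754×10⁻⁵ mm/N.
So P = 2.939 / 4.754×10⁻⁵ = 61.82 kN, tensile.
σ_{steel} = P / A = 61820 / 375 = 164.9 MPa.

σ ≈ 165 MPa (tensile)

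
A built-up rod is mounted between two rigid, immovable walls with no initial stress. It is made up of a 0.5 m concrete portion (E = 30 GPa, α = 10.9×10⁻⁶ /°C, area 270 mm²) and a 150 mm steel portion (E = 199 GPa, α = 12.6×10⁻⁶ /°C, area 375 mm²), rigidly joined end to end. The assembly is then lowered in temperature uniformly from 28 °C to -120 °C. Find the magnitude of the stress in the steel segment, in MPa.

σ ≈ 45.4 MPa (tensile)

With the walls removed the bar would change length by δ_free = Σ αᵢΔT Lᵢ = 10.9×10⁻⁶×148×500 + 12.6×10⁻⁶×148×150 = 1.086 mm.
The rigid supports impose zero overall length change; the single axial force P common to all segments must satisfy P Σ Lᵢ/(AᵢEᵢ) = δ_free.
The series flexibility is Σ Lᵢ/(AᵢEᵢ) = 500/(270×30×10³) + 150/(375×199×10³) = 6.374×10⁻⁵ mm/N.
So P = 1.086 / 6.374×10⁻⁵ = 17.04 kN, tensile.
σ_{steel} = P / A = 17040 / 375 = 45.45 MPa.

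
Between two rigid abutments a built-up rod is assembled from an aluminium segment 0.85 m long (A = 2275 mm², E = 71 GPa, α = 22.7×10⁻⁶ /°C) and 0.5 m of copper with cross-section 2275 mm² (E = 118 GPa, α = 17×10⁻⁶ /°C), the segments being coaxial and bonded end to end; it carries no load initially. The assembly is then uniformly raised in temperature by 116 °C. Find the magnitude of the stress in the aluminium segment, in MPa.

σ ≈ 199 MPa (compressive)

Free thermal expansion of the whole bar: Σ αᵢΔT Lᵢ = 22.7×10⁻⁶×116×850 + 17×10⁻⁶×116×500 = 3.224 mm.
The rigid supports impose zero overall length change; the single axial force P common to all segments must satisfy P Σ Lᵢ/(AᵢEᵢ) = δ_free.
Σ Lᵢ/(AᵢEᵢ) = 850/(2275×71×10³) + 500/(2275×118×10³) = 7.125×10⁻⁶ mm/N.
Hence P = δ_free / Σ(L/AE) = 3.224/7.125×10⁻⁶ = 452.5 kN (compressive).
σ_{aluminium} = P / A = 452500 / 2275 = 198.9 MPa.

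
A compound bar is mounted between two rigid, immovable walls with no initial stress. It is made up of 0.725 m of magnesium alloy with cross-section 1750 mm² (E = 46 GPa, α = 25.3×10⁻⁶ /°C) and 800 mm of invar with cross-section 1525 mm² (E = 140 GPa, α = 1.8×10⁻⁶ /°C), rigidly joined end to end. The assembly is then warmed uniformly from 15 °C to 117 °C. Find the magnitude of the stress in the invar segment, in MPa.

σ ≈ 104 MPa (compressive)

With the walls removed the bar would change length by δ_free = Σ αᵢΔT Lᵢ = 25.3×10⁻⁶×102×725 + 1.8×10⁻⁶×102×800 = 2.018 mm.
The rigid supports impose zero overall length change; the single axial force P common to all segments must satisfy P Σ Lᵢ/(AᵢEᵢ) = δ_free.
Σ Lᵢ/(AᵢEᵢ) = 725/(1750×46×10³) + 800/(1525×140×10³) = 1.275×10⁻⁵ mm/N.
Hence P = δ_free / Σ(L/AE) = 2.018/1.275×10⁻⁵ = 158.2 kN (compressive).
σ_{invar} = P / A = 158200 / 1525 = 103.8 MPa.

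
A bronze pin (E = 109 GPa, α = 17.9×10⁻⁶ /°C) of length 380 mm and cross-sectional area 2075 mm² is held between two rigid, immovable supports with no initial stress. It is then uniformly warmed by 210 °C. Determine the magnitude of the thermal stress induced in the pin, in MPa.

The supports are rigid, so the total axial strain is zero. The restrained thermal strain is ε = αΔT = 17.9×10⁻⁶ × 210 = 3759×10⁻⁶.
σ = EαΔT = 109×10³ × 17.9×10⁻⁶ × 210 = 409.7 MPa (compressive; the pin is trying to expand).

σ ≈ 410 MPa (compressive)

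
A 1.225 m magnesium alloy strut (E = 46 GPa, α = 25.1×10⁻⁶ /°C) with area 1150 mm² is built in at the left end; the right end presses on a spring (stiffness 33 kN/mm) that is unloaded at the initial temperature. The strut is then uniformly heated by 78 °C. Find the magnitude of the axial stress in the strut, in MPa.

Free thermal expansion: δ_free = αΔT L = 25.1×10⁻⁶ × 78 × 1225 = 2.398 mm.
Let P be the compressive force at the spring. The strut shortens elastically by PL/(AE) and the spring compresses by P/k; together these equal δ_free.
So P = δ_free / [L/(AE) + 1/k] = 2.398 / [ 1225/(1150×46×10³) + 1/(33×10³) ].
P = 2.398 / 5.346×10⁻⁵ = 44860 N.
σ = P/A = 44860/1150 = 39.01 MPa.

σ ≈ 39 MPa (compressive)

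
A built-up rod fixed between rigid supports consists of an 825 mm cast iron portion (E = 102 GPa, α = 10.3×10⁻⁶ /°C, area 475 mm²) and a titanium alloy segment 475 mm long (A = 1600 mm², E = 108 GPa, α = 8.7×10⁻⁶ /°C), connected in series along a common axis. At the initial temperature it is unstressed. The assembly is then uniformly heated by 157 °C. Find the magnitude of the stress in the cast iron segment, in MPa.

σ ≈ 211 MPa (compressive)

Free thermal expansion of the whole bar: Σ αᵢΔT Lᵢ = 10.3×10⁻⁶×157×825 + 8.7×10⁻⁶×157×475 = 1.983 mm.
The walls prevent any net length change, so an axial force P (same in every segment) develops. Compatibility: P · Σ Lᵢ/(AᵢEᵢ) = δ_free.
The series flexibility is Σ Lᵢ/(AᵢEᵢ) = 825/(475×102×10³) + 475/(1600×108×10³) = 1.978×10⁻⁵ mm/N.
Hence P = δ_free / Σ(L/AE) = 1.983/1.978×10⁻⁵ = 100.3 kN (compressive).
σ_{cast iron} = P / A = 100300 / 475 = 211.1 MPa.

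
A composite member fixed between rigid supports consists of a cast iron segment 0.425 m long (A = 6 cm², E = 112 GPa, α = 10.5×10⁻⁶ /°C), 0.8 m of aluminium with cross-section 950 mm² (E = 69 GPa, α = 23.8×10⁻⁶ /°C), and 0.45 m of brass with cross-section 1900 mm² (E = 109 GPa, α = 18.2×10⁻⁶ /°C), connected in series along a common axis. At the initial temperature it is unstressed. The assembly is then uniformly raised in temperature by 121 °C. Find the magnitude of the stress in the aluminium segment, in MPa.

If the supports were absent, the total length change would be Σ αᵢΔT Lᵢ = 10.5×10⁻⁶×121×425 + 23.8×10⁻⁶×121×800 + 18.2×10⁻⁶×121×450 = 3.835 mm.
Since the ends are fixed, an axial force P builds up, equal in every segment, with P · Σ Lᵢ/(AᵢEᵢ) = δ_free.
Σ Lᵢ/(AᵢEᵢ) = 425/(600×112×10³) + 800/(950×69×10³) + 450/(1900×109×10³) = 2.07×10⁻⁵ mm/N.
Hence P = δ_free / Σ(L/AE) = 3.835/2.07×10⁻⁵ = 185.2 kN (compressive).
σ_{aluminium} = P / A = 185200 / 950 = 195 MPa.

σ ≈ 195 MPa (compressive)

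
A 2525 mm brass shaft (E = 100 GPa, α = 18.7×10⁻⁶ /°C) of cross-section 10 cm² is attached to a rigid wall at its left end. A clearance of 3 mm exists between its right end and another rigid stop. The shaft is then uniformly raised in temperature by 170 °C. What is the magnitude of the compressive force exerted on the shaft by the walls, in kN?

Free thermal elongation = αΔT L = 18.7×10⁻⁶ × 170 × 2525 = 8.027 mm.
This exceeds the 3 mm gap, so the wall pushes back. The portion of expansion that must be recovered elastically is δ_free − gap = 8.027 − 3 = 5.027 mm.
So σ = E(δ_free − g)/L = 100×10³ × 5.027/2525 = 199.1 MPa.
Force on the wall = σA = 199.1 × 1000 mm² = 199.1 kN.

P ≈ 199 kN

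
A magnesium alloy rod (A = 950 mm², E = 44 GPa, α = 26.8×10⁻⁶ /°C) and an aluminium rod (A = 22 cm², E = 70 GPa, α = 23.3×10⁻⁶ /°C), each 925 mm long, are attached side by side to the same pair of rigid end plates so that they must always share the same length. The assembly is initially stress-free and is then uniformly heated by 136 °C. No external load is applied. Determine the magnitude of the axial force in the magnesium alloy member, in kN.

Equilibrium of a rigid end plate with no external load gives equal and opposite internal forces ±P in the two members. Since α_{magnesium alloy} > α_{aluminium}, heating drives the magnesium alloy into compression and the aluminium into tension.
Compatibility of the two members (thermal + elastic change equal): (α₁ − α₂)ΔT = P·[1/(A₁E₁) + 1/(A₂E₂)].
|α₁ − α₂|·ΔT = 3.5×10⁻⁶ × 136 = 0.000476.
1/(A₁E₁) + 1/(A₂E₂) = 1/(950×44×10³) + 1/(2200×70×10³) = 3.042×10⁻⁸ N⁻¹.
P = 0.000476 / 3.042×10⁻⁸ = 15650 N = 15.65 kN.

P ≈ 15.6 kN (compressive in the magnesium alloy)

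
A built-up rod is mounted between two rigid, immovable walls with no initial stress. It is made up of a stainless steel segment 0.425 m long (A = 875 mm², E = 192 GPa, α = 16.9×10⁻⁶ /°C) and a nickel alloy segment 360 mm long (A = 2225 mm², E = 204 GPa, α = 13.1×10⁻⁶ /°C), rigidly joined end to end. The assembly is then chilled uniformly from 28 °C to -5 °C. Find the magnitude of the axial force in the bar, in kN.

If the supports were absent, the total length change would be Σ αᵢΔT Lᵢ = 16.9×10⁻⁶×33×425 + 13.1×10⁻⁶×33×360 = 0.3927 mm.
The walls prevent any net length change, so an axial force P (same in every segment) develops. Compatibility: P · Σ Lᵢ/(AᵢEᵢ) = δ_free.
Σ Lᵢ/(AᵢEᵢ) = 425/(875×192×10³) + 360/(2225×204×10³) = 3.323×10⁻⁶ mm/N.
P = 0.3927 / 3.323×10⁻⁶ = 118200 N = 118.2 kN, tensile.

P ≈ 118 kN (tensile)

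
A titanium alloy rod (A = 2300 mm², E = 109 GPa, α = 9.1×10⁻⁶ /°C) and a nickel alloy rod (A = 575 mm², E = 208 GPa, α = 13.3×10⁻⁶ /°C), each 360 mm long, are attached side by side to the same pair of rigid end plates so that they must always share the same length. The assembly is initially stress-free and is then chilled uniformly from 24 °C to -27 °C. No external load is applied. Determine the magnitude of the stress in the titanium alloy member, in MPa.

σ ≈ 7.54 MPa (compressive)

The nickel alloy has the larger α, so on cooling it would change length more than the titanium alloy if both were free. The rigid plates force a common final length, so the nickel alloy is put into tension and the titanium alloy into compression, with equal and opposite forces P (no external load).
Equating the net (thermal + elastic) strains gives |α₁ − α₂|·ΔT = P·[1/(A₁E₁) + 1/(A₂E₂)].
|α₁ − α₂|·ΔT = 4.2×10⁻⁶ × 51 = 0.0002142.
1/(A₁E₁) + 1/(A₂E₂) = 1/(2300×109×10³) + 1/(575×208×10³) = 1.235×10⁻⁸ N⁻¹.
So P = 0.0002142 / 1.235×10⁻⁸ = 17.34 kN.
σ_{titanium alloy} = P/A₁ = 17340/2300 = 7.541 MPa, compressive.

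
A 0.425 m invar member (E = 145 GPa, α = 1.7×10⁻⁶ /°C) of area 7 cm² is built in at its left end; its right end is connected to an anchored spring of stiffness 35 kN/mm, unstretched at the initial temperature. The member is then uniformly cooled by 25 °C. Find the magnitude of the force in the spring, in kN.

P ≈ 0.551 kN

If the spring were absent the member would shorten by αΔT L = 1.7×10⁻⁶ × 25 × 425 = 0.01806 mm.
Let P be the tensile force in the spring. The member extends elastically by PL/(AE) and the spring stretches by P/k; together these equal δ_free.
So P = δ_free / [L/(AE) + 1/k] = 0.01806 / [ 425/(700×145×10³) + 1/(35×10³) ].
P = 0.01806 / 3.276×10⁻⁵ = 551.4 N.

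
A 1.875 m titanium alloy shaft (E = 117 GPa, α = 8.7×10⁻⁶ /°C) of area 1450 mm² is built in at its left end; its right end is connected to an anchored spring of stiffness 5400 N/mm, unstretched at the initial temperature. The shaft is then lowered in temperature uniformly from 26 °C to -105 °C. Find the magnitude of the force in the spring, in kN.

If the spring were absent the shaft would shorten by αΔT L = 8.7×10⁻⁶ × 131 × 1875 = 2.137 mm.
With a force P in the spring, the elastic change of the shaft is PL/(AE) and that of the spring is P/k; compatibility requires their sum to equal δ_free.
P [ L/(AE) + 1/k ] = δ_free → P [ 1875/(1450×117×10³) + 1/(5400) ] = 2.137.
P = 2.137 / 0.0001962 = 10890 N.

P ≈ 10.9 kN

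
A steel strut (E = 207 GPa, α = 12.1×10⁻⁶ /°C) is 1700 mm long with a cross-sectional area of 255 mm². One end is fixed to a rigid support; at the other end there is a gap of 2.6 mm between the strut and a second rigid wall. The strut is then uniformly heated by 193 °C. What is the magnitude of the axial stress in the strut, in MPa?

Unrestrained expansion: δ_free = αΔT L = 12.1×10⁻⁶ × 193 × 1700 = 3.97 mm.
This exceeds the 2.6 mm gap, so the wall pushes back. The portion of expansion that must be recovered elastically is δ_free − gap = 3.97 − 2.6 = 1.37 mm.
Compatibility: PL/(AE) = 1.37 mm, so σ = P/A = E × (1.37/1700) = 166.8 MPa.

σ ≈ 167 MPa (compressive)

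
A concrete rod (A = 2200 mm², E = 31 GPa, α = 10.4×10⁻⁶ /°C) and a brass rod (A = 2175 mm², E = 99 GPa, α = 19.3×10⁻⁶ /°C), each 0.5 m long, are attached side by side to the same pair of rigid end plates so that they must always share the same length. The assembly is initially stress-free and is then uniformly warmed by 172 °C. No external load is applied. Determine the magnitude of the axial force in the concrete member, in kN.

P ≈ 79.3 kN (tensile in the concrete)

Both members must finish at the same length. With the larger α, the brass tends to over-expand; the plates restrain it, putting the brass in compression and the concrete in tension. With no external load the two internal forces are equal and opposite, magnitude P.
Compatibility of the two members (thermal + elastic change equal): (α₁ − α₂)ΔT = P·[1/(A₁E₁) + 1/(A₂E₂)].
|α₁ − α₂|·ΔT = 8.9×10⁻⁶ × 172 = 0.001531.
1/(A₁E₁) + 1/(A₂E₂) = 1/(2200×31×10³) + 1/(2175×99×10³) = 1.931×10⁻⁸ N⁻¹.
So P = 0.001531 / 1.931×10⁻⁸ = 79.29 kN.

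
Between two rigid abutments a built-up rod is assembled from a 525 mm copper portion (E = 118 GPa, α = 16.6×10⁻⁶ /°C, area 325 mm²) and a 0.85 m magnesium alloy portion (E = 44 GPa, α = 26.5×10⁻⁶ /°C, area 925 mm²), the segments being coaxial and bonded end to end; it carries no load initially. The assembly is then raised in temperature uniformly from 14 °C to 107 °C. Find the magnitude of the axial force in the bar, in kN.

With the walls removed the bar would change length by δ_free = Σ αᵢΔT Lᵢ = 16.6×10⁻⁶×93×525 + 26.5×10⁻⁶×93×850 = 2.905 mm.
Since the ends are fixed, an axial force P builds up, equal in every segment, with P · Σ Lᵢ/(AᵢEᵢ) = δ_free.
The series flexibility is Σ Lᵢ/(AᵢEᵢ) = 525/(325×118×10³) + 850/(925×44×10³) = 3.457×10⁻⁵ mm/N.
So P = 2.905 / 3.457×10⁻⁵ = 84.03 kN, compressive.

P ≈ 84 kN (compressive)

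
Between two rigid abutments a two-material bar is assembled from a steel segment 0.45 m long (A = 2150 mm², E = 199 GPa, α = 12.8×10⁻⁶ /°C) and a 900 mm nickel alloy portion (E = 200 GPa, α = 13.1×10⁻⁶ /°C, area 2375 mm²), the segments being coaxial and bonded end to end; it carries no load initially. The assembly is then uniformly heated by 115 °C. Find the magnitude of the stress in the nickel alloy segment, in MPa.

σ ≈ 288 MPa (compressive)

If the supports were absent, the total length change would be Σ αᵢΔT Lᵢ = 12.8×10⁻⁶×115×450 + 13.1×10⁻⁶×115×900 = 2.018 mm.
The rigid supports impose zero overall length change; the single axial force P common to all segments must satisfy P Σ Lᵢ/(AᵢEᵢ) = δ_free.
Σ Lᵢ/(AᵢEᵢ) = 450/(2150×199×10³) + 900/(2375×200×10³) = 2.947×10⁻⁶ mm/N.
Hence P = δ_free / Σ(L/AE) = 2.018/2.947×10⁻⁶ = 685 kN (compressive).
σ_{nickel alloy} = P / A = 685000 / 2375 = 288.4 MPa.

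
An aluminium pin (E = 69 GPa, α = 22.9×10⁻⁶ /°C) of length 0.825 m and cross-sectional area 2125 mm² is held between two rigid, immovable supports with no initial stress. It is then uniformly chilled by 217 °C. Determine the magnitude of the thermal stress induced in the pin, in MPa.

σ ≈ 343 MPa (tensile)

With length fixed, the mechanical strain must cancel the thermal strain αΔT = 22.9×10⁻⁶ × 217 = 4969.3×10⁻⁶.
The stress required to suppress this strain is σ = Eε = 69×10³ × 4969.3×10⁻⁶ = 342.9 MPa, tensile since the pin is trying to contract.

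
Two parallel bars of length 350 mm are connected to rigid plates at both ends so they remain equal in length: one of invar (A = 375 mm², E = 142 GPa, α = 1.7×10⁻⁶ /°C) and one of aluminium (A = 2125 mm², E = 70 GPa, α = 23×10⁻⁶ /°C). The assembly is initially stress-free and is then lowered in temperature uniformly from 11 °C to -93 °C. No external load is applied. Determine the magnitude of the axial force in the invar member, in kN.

Both members must finish at the same length. With the larger α, the aluminium tends to over-contract; the plates restrain it, putting the aluminium in tension and the invar in compression. With no external load the two internal forces are equal and opposite, magnitude P.
Equating the net (thermal + elastic) strains gives |α₁ − α₂|·ΔT = P·[1/(A₁E₁) + 1/(A₂E₂)].
|α₁ − α₂|·ΔT = 21.3×10⁻⁶ × 104 = 0.002215.
1/(A₁E₁) + 1/(A₂E₂) = 1/(375×142×10³) + 1/(2125×70×10³) = 2.55×10⁻⁸ N⁻¹.
So P = 0.002215 / 2.55×10⁻⁸ = 86.86 kN.

P ≈ 86.9 kN (compressive in the invar)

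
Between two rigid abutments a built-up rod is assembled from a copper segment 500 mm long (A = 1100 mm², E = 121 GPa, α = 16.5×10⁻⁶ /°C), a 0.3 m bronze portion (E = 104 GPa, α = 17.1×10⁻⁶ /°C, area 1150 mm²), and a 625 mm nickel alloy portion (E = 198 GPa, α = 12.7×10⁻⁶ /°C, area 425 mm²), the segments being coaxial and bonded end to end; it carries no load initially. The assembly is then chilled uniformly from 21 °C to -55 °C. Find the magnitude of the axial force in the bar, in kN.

With the walls removed the bar would change length by δ_free = Σ αᵢΔT Lᵢ = 16.5×10⁻⁶×76×500 + 17.1×10⁻⁶×76×300 + 12.7×10⁻⁶×76×625 = 1.62 mm.
The walls prevent any net length change, so an axial force P (same in every segment) develops. Compatibility: P · Σ Lᵢ/(AᵢEᵢ) = δ_free.
The series flexibility is Σ Lᵢ/(AᵢEᵢ) = 500/(1100×121×10³) + 300/(1150×104×10³) + 625/(425×198×10³) = 1.369×10⁻⁵ mm/N.
Hence P = δ_free / Σ(L/AE) = 1.62/1.369×10⁻⁵ = 118.3 kN (tensile).

P ≈ 118 kN (tensile)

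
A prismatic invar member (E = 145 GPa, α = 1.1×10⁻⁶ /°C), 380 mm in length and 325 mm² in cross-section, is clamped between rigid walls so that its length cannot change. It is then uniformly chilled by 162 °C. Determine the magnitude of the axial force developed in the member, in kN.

P ≈ 8.4 kN (tensile)

With zero net strain, σ = E·αΔT = 145 GPa × 1.1×10⁻⁶ × 162 = 25.84 MPa.
Then P = σA = 25.84 × 325 mm² = 8.398 kN, tensile.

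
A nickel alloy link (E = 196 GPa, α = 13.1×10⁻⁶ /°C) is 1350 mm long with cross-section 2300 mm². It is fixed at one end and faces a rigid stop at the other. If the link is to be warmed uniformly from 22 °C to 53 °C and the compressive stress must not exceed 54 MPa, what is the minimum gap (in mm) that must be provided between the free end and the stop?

g ≈ 0.176 mm

With no wall the link would lengthen by αΔT L = 13.1×10⁻⁶ × 31 × 1350 = 0.5482 mm.
A stress of 54 MPa corresponds to the wall pushing the link back by σL/E = 54×1350/(196×10³) = 0.3719 mm.
So the gap has to take up the difference, g_min = δ_free − σL/E = 0.5482 − 0.3719 = 0.1763 mm.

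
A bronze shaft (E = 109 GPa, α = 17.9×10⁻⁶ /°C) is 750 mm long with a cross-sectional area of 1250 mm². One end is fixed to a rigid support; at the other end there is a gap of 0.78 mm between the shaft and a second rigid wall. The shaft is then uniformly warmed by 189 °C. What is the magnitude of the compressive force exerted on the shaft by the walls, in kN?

If the wall were absent the shaft would grow by αΔT L = 17.9×10⁻⁶ × 189 × 750 = 2.537 mm.
After closing the 0.78 mm clearance, 2.537 − 0.78 = 1.757 mm of expansion remains to be suppressed by the wall.
That suppressed elongation corresponds to σ = E·Δ/L = 109×10³ × 1.757/750 = 255.4 MPa.
Force on the wall = σA = 255.4 × 1250 mm² = 319.2 kN.

P ≈ 319 kN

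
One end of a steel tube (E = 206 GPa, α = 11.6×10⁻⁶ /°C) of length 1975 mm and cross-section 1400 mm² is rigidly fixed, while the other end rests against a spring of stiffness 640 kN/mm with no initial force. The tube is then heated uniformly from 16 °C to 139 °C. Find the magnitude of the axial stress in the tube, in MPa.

The unrestrained thermal change is αΔT L = 11.6×10⁻⁶ × 123 × 1975 = 2.818 mm.
Let P be the compressive force at the spring. The tube shortens elastically by PL/(AE) and the spring compresses by P/k; together these equal δ_free.
P [ L/(AE) + 1/k ] = δ_free → P [ 1975/(1400×206×10³) + 1/(640×10³) ] = 2.818.
P = 2.818 / 8.411×10⁻⁶ = 335000 N.
σ = P/A = 335000/1400 = 239.3 MPa.

σ ≈ 239 MPa (compressive)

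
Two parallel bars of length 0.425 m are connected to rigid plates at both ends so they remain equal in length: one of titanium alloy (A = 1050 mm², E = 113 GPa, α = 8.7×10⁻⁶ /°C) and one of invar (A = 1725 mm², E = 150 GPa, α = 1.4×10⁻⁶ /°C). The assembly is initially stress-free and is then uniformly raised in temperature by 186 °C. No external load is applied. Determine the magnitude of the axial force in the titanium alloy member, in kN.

P ≈ 110 kN (compressive in the titanium alloy)

The titanium alloy has the larger α, so on heating it would change length more than the invar if both were free. The rigid plates force a common final length, so the titanium alloy is put into compression and the invar into tension, with equal and opposite forces P (no external load).
Equating the net (thermal + elastic) strains gives |α₁ − α₂|·ΔT = P·[1/(A₁E₁) + 1/(A₂E₂)].
|α₁ − α₂|·ΔT = 7.3×10⁻⁶ × 186 = 0.001358.
1/(A₁E₁) + 1/(A₂E₂) = 1/(1050×113×10³) + 1/(1725×150×10³) = 1.229×10⁻⁸ N⁻¹.
P = 0.001358 / 1.229×10⁻⁸ = 110500 N = 110.5 kN.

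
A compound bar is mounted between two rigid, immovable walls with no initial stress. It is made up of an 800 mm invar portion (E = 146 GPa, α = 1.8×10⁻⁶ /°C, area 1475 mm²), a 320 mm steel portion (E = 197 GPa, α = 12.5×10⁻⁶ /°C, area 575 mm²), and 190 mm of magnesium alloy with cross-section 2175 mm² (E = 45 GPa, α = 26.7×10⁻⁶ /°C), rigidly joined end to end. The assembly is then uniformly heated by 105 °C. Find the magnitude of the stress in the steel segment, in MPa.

If the supports were absent, the total length change would be Σ αᵢΔT Lᵢ = 1.8×10⁻⁶×105×800 + 12.5×10⁻⁶×105×320 + 26.7×10⁻⁶×105×190 = 1.104 mm.
The rigid supports impose zero overall length change; the single axial force P common to all segments must satisfy P Σ Lᵢ/(AᵢEᵢ) = δ_free.
The series flexibility is Σ Lᵢ/(AᵢEᵢ) = 800/(1475×146×10³) + 320/(575×197×10³) + 190/(2175×45×10³) = 8.481×10⁻⁶ mm/N.
P = 1.104 / 8.481×10⁻⁶ = 130200 N = 130.2 kN, compressive.
σ_{steel} = P / A = 130200 / 575 = 226.4 MPa.

σ ≈ 226 MPa (compressive)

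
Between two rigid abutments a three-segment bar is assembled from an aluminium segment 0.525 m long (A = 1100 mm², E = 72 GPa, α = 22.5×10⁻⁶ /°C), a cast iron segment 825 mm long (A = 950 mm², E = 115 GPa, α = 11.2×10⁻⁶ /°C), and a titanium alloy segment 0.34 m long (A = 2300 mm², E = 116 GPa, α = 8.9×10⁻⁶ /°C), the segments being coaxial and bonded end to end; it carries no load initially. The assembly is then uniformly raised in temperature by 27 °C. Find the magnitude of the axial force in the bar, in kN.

Free thermal expansion of the whole bar: Σ αᵢΔT Lᵢ = 22.5×10⁻⁶×27×525 + 11.2×10⁻⁶×27×825 + 8.9×10⁻⁶×27×340 = 0.6501 mm.
The walls prevent any net length change, so an axial force P (same in every segment) develops. Compatibility: P · Σ Lᵢ/(AᵢEᵢ) = δ_free.
The series flexibility is Σ Lᵢ/(AᵢEᵢ) = 525/(1100×72×10³) + 825/(950×115×10³) + 340/(2300×116×10³) = 1.545×10⁻⁵ mm/N.
Hence P = δ_free / Σ(L/AE) = 0.6501/1.545×10⁻⁵ = 42.07 kN (compressive).

P ≈ 42.1 kN (compressive)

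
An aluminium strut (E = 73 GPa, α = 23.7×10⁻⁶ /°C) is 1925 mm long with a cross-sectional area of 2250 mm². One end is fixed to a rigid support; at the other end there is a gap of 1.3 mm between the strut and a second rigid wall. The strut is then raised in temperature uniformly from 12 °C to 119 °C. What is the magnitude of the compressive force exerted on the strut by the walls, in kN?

P ≈ 306 kN

Free thermal elongation = αΔT L = 23.7×10⁻⁶ × 107 × 1925 = 4.882 mm.
This exceeds the 1.3 mm gap, so the wall pushes back. The portion of expansion that must be recovered elastically is δ_free − gap = 4.882 − 1.3 = 3.582 mm.
So σ = E(δ_free − g)/L = 73×10³ × 3.582/1925 = 135.8 MPa.
P = σA = 135.8 × 2250 = 305.6 kN.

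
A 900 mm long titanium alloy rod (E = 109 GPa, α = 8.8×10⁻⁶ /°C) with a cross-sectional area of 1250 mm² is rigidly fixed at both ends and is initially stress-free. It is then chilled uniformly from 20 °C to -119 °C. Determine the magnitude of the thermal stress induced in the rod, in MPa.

Because both ends are immovable the net strain is zero, and the suppressed thermal strain is αΔT = 8.8×10⁻⁶ × 139 = 1223.2×10⁻⁶.
Hence σ = E·αΔT = 109×10³ × 1223.2×10⁻⁶ = 133.3 MPa, tensile.

σ ≈ 133 MPa (tensile)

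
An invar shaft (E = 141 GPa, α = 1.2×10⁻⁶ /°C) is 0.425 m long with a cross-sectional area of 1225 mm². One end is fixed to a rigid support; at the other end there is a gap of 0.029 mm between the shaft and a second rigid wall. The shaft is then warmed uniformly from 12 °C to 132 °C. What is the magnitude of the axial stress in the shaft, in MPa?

Free thermal elongation = αΔT L = 1.2×10⁻⁶ × 120 × 425 = 0.0612 mm.
The gap closes (δ_free > 0.029 mm) and the wall then resists a further 0.0612 − 0.029 = 0.0322 mm of expansion.
So σ = E(δ_free − g)/L = 141×10³ × 0.0322/425 = 10.68 MPa.

σ ≈ 10.7 MPa (compressive)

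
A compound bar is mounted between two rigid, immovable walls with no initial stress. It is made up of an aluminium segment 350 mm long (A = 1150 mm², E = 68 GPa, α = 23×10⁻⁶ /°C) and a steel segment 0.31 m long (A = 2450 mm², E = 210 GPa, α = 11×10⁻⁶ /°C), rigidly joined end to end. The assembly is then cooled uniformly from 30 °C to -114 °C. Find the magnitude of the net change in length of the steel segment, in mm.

|ΔL| ≈ 0.295 mm

If the supports were absent, the total length change would be Σ αᵢΔT Lᵢ = 23×10⁻⁶×144×350 + 11×10⁻⁶×144×310 = 1.65 mm.
The rigid supports impose zero overall length change; the single axial force P common to all segments must satisfy P Σ Lᵢ/(AᵢEᵢ) = δ_free.
The series flexibility is Σ Lᵢ/(AᵢEᵢ) = 350/(1150×68×10³) + 310/(2450×210×10³) = 5.078×10⁻⁶ mm/N.
Hence P = δ_free / Σ(L/AE) = 1.65/5.078×10⁻⁶ = 325 kN (tensile).
For the steel segment, free thermal change = 11×10⁻⁶×144×310 = 0.491 mm and elastic change from P = 325000×310/(2450×210×10³) = 0.1958 mm; these oppose, so the net change is 0.295 mm (segment shortens).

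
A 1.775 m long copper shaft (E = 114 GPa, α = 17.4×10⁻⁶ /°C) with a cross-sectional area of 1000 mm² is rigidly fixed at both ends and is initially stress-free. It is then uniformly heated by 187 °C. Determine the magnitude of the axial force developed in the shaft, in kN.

P ≈ 371 kN (compressive)

Full restraint means ε = 0, so the stress is σ = EαΔT = 114×10³ × 17.4×10⁻⁶ × 187 = 370.9 MPa.
Axial force P = σA = 370.9 × 1000 = 370900 N = 370.9 kN, compressive.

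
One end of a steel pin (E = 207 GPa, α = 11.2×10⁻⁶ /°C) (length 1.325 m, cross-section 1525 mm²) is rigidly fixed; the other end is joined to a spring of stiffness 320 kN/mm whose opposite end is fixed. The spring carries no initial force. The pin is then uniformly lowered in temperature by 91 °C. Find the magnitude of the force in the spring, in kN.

Free thermal contraction: δ_free = αΔT L = 11.2×10⁻⁶ × 91 × 1325 = 1.35 mm.
With a force P in the spring, the elastic change of the pin is PL/(AE) and that of the spring is P/k; compatibility requires their sum to equal δ_free.
P [ L/(AE) + 1/k ] = δ_free → P [ 1325/(1525×207×10³) + 1/(320×10³) ] = 1.35.
P = 1.35 / 7.322×10⁻⁶ = 184400 N.

P ≈ 184 kN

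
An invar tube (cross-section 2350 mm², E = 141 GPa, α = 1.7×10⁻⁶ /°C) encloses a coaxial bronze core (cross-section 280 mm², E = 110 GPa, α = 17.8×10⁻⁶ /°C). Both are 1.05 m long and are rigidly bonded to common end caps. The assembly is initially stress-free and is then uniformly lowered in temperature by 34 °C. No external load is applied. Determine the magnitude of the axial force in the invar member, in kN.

P ≈ 15.4 kN (compressive in the invar)

Equilibrium of a rigid end plate with no external load gives equal and opposite internal forces ±P in the two members. Since α_{bronze} > α_{invar}, cooling drives the bronze into tension and the invar into compression.
Equating the net (thermal + elastic) strains gives |α₁ − α₂|·ΔT = P·[1/(A₁E₁) + 1/(A₂E₂)].
|α₁ − α₂|·ΔT = 16.1×10⁻⁶ × 34 = 0.0005474.
1/(A₁E₁) + 1/(A₂E₂) = 1/(2350×141×10³) + 1/(280×110×10³) = 3.549×10⁻⁸ N⁻¹.
So P = 0.0005474 / 3.549×10⁻⁸ = 15.43 kN.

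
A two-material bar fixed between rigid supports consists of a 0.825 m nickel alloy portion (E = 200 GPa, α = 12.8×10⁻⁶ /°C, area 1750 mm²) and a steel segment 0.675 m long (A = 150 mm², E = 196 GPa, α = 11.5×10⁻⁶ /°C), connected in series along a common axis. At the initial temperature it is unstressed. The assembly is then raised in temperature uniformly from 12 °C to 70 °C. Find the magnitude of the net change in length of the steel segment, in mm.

|ΔL| ≈ 0.514 mm

With the walls removed the bar would change length by δ_free = Σ αᵢΔT Lᵢ = 12.8×10⁻⁶×58×825 + 11.5×10⁻⁶×58×675 = 1.063 mm.
The walls prevent any net length change, so an axial force P (same in every segment) develops. Compatibility: P · Σ Lᵢ/(AᵢEᵢ) = δ_free.
Σ Lᵢ/(AᵢEᵢ) = 825/(1750×200×10³) + 675/(150×196×10³) = 2.532×10⁻⁵ mm/N.
So P = 1.063 / 2.532×10⁻⁵ = 41.98 kN, compressive.
For the steel segment, free thermal change = 11.5×10⁻⁶×58×675 = 0.4502 mm and elastic change from P = 41980×675/(150×196×10³) = 0.9638 mm; these oppose, so the net change is 0.514 mm (segment shortens).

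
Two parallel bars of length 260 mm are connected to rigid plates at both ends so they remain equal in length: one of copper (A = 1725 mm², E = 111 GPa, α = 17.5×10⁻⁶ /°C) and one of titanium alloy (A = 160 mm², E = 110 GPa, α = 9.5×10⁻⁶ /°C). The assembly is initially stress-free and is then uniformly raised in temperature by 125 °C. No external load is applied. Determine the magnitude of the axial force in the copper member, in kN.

P ≈ 16.1 kN (compressive in the copper)

The copper has the larger α, so on heating it would change length more than the titanium alloy if both were free. The rigid plates force a common final length, so the copper is put into compression and the titanium alloy into tension, with equal and opposite forces P (no external load).
Setting the final lengths equal and cancelling L: (α₁ − α₂)ΔT = P/(A₁E₁) + P/(A₂E₂).
|α₁ − α₂|·ΔT = 8×10⁻⁶ × 125 = 0.001.
1/(A₁E₁) + 1/(A₂E₂) = 1/(1725×111×10³) + 1/(160×110×10³) = 6.204×10⁻⁸ N⁻¹.
P = 0.001 / 6.204×10⁻⁸ = 16120 N = 16.12 kN.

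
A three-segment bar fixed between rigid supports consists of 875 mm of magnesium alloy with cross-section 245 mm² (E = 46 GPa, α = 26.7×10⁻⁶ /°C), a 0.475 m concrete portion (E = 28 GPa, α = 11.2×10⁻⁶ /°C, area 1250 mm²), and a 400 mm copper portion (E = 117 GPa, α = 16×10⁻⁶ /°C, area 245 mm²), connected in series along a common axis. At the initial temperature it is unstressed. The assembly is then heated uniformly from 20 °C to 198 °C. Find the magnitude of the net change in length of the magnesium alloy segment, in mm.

Free thermal expansion of the whole bar: Σ αᵢΔT Lᵢ = 26.7×10⁻⁶×178×875 + 11.2×10⁻⁶×178×475 + 16×10⁻⁶×178×400 = 6.245 mm.
The walls prevent any net length change, so an axial force P (same in every segment) develops. Compatibility: P · Σ Lᵢ/(AᵢEᵢ) = δ_free.
The series flexibility is Σ Lᵢ/(AᵢEᵢ) = 875/(245×46×10³) + 475/(1250×28×10³) + 400/(245×117×10³) = 0.0001052 mm/N.
So P = 6.245 / 0.0001052 = 59.38 kN, compressive.
For the magnesium alloy segment, free thermal change = 26.7×10⁻⁶×178×875 = 4.159 mm and elastic change from P = 59380×875/(245×46×10³) = 4.61 mm; these oppose, so the net change is 0.452 mm (segment shortens).

|ΔL| ≈ 0.452 mm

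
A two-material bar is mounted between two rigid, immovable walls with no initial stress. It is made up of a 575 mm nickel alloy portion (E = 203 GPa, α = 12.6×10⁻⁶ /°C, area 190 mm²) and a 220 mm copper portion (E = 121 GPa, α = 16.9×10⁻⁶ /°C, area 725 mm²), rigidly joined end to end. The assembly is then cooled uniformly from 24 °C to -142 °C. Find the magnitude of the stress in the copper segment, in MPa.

Free thermal contraction of the whole bar: Σ αᵢΔT Lᵢ = 12.6×10⁻⁶×166×575 + 16.9×10⁻⁶×166×220 = 1.82 mm.
Since the ends are fixed, an axial force P builds up, equal in every segment, with P · Σ Lᵢ/(AᵢEᵢ) = δ_free.
Σ Lᵢ/(AᵢEᵢ) = 575/(190×203×10³) + 220/(725×121×10³) = 1.742×10⁻⁵ mm/N.
So P = 1.82 / 1.742×10⁻⁵ = 104.5 kN, tensile.
σ_{copper} = P / A = 104500 / 725 = 144.1 MPa.

σ ≈ 144 MPa (tensile)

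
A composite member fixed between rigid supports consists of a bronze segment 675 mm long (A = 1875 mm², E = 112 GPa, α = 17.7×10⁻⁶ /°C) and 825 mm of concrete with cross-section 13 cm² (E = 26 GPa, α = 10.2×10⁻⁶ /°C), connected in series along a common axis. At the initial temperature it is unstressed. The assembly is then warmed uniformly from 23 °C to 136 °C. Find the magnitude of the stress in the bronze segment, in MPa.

Free thermal expansion of the whole bar: Σ αᵢΔT Lᵢ = 17.7×10⁻⁶×113×675 + 10.2×10⁻⁶×113×825 = 2.301 mm.
Since the ends are fixed, an axial force P builds up, equal in every segment, with P · Σ Lᵢ/(AᵢEᵢ) = δ_free.
Σ Lᵢ/(AᵢEᵢ) = 675/(1875×112×10³) + 825/(1300×26×10³) = 2.762×10⁻⁵ mm/N.
So P = 2.301 / 2.762×10⁻⁵ = 83.3 kN, compressive.
σ_{bronze} = P / A = 83300 / 1875 = 44.43 MPa.

σ ≈ 44.4 MPa (compressive)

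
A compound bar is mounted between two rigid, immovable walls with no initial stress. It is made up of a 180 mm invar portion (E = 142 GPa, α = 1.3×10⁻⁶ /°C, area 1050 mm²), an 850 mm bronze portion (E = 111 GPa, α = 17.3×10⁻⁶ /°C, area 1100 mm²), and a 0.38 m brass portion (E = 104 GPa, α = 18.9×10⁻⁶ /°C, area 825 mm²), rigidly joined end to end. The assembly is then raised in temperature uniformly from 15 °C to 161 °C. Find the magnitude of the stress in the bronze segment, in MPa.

With the walls removed the bar would change length by δ_free = Σ αᵢΔT Lᵢ = 1.3×10⁻⁶×146×180 + 17.3×10⁻⁶×146×850 + 18.9×10⁻⁶×146×380 = 3.23 mm.
Since the ends are fixed, an axial force P builds up, equal in every segment, with P · Σ Lᵢ/(AᵢEᵢ) = δ_free.
Σ Lᵢ/(AᵢEᵢ) = 180/(1050×142×10³) + 850/(1100×111×10³) + 380/(825×104×10³) = 1.26×10⁻⁵ mm/N.
Hence P = δ_free / Σ(L/AE) = 3.23/1.26×10⁻⁵ = 256.4 kN (compressive).
σ_{bronze} = P / A = 256400 / 1100 = 233.1 MPa.

σ ≈ 233 MPa (compressive)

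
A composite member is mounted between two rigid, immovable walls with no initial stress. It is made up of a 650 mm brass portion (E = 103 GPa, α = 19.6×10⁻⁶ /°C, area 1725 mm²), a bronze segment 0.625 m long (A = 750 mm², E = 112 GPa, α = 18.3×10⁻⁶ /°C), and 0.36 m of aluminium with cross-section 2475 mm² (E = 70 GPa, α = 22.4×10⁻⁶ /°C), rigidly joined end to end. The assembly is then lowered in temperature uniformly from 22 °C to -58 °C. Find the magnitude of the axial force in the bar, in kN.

Free thermal contraction of the whole bar: Σ αᵢΔT Lᵢ = 19.6×10⁻⁶×80×650 + 18.3×10⁻⁶×80×625 + 22.4×10⁻⁶×80×360 = 2.579 mm.
The walls prevent any net length change, so an axial force P (same in every segment) develops. Compatibility: P · Σ Lᵢ/(AᵢEᵢ) = δ_free.
Σ Lᵢ/(AᵢEᵢ) = 650/(1725×103×10³) + 625/(750×112×10³) + 360/(2475×70×10³) = 1.318×10⁻⁵ mm/N.
Hence P = δ_free / Σ(L/AE) = 2.579/1.318×10⁻⁵ = 195.7 kN (tensile).

P ≈ 196 kN (tensile)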